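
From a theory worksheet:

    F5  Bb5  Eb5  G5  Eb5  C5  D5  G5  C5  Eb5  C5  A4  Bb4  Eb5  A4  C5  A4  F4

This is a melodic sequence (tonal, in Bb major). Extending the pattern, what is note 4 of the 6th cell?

With 6-note cells, note 4 of each statement runs G5, Eb5, C5.
Extending down a 3rd: A4 → F4 → D4.

D4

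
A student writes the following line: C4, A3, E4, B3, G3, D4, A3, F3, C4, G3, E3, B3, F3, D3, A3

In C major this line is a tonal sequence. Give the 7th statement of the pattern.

D3 B2 F3

With a 3-note motive the entries are C4, B3, A3, G3, F3, each down a 2nd from the previous.
Carrying on: E3 → D3.
So cell 7 is D3 B2 F3.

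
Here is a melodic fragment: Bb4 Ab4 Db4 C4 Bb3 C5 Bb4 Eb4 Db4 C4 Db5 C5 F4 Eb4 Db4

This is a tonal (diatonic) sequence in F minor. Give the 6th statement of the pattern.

G5 F5 Bb4 Ab4 G4

With a 5-note motive the entries are Bb4, C5, Db5, each up a 2nd from the previous.
Extending up a 2nd: Eb5 → F5 → G5.
From G5 the diatonic shape gives G5 F5 Bb4 Ab4 G4.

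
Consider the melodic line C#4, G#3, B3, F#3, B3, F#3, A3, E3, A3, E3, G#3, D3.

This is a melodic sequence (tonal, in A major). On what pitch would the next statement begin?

The 4-note cells begin on C#4, B3, A3 — each down a 2nd from the last.
The next head, down a 2nd from A3, is G#3.

G#3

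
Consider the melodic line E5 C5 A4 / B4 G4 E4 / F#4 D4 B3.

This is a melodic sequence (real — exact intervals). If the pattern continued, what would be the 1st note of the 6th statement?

D#3

The unit is 3 notes. Position-1 pitches of the 3 shown cells: E5, B4, F#4.
Extending down a 4th: C#4 → G#3 → D#3.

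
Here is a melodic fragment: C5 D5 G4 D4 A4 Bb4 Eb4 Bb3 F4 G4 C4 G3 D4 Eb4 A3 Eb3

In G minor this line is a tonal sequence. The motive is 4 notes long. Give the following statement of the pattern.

Bb3 C4 F3 C3

Taking 4-note groups, the heads are C5, A4, F4, D4: the pattern moves down a 3rd.
So cell 5 is Bb3 C4 F3 C3.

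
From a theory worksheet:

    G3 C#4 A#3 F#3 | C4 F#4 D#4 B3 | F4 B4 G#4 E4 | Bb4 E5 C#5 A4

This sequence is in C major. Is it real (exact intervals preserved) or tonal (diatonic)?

real

Each cell has the same semitone pattern (6, -3, -4) — intervals are preserved exactly.
And C#4 lies outside C major, so the sequence is real rather than tonal.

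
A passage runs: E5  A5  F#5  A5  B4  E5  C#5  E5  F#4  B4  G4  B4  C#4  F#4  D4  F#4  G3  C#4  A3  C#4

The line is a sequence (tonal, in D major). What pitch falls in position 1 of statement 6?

D3

Grouping in 4s, the 1st note of each cell is E5, B4, F#4, C#4, G3.
From G3, down a 4th gives D3.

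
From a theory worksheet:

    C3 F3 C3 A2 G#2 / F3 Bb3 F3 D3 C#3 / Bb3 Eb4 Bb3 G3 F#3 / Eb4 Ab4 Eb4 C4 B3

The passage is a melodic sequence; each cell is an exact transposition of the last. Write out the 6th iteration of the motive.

Db5 Gb5 Db5 Bb4 A4

With a 5-note motive the entries are C3, F3, Bb3, Eb4, each up a 4th from the previous.
Carrying on: Ab4 → Db5.
Statement 6 starts on Db5 and keeps the same exact contour: Db5 Gb5 Db5 Bb4 A4.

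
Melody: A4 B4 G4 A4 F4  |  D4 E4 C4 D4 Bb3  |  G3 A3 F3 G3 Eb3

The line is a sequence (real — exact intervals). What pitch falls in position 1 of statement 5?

With 5-note cells, note 1 of each statement runs A4, D4, G3.
Carrying that down a 5th forward: C3 → F2.

F2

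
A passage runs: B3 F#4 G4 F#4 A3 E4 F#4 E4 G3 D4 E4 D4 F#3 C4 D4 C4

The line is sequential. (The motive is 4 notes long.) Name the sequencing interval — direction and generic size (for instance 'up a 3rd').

With a 4-note motive the entries are B3, A3, G3, F#3, each down a 2nd from the previous.
B3 to A3 is down a 2nd.

down a 2nd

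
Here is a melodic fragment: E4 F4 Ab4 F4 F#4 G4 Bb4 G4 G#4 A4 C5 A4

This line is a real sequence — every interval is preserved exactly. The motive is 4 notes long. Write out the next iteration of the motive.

Taking 4-note groups, the heads are E4, F#4, G#4: the pattern moves up a 2nd.
From A#4 the exact shape gives A#4 B4 D5 B4.

A#4 B4 D5 B4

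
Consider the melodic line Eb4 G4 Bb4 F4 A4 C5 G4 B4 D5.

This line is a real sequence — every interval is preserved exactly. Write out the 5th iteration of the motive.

B4 D#5 F#5

Unit = 3 notes; the statements start on Eb4, F4, G4, moving up a 2nd each time.
Carrying on: A4 → B4.
So cell 5 is B4 D#5 F#5.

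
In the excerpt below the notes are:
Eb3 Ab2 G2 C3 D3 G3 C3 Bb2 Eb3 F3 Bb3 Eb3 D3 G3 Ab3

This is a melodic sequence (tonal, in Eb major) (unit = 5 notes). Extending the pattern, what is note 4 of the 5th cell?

The unit is 5 notes. Position-4 pitches of the 3 shown cells: C3, Eb3, G3.
Each moves up a 3rd. Continuing: Bb3 → D4.

D4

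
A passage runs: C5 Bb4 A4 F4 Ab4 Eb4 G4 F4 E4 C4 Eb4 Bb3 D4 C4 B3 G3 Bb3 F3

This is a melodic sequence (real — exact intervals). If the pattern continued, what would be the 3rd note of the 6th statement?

With 6-note cells, note 3 of each statement runs A4, E4, B3.
Extending down a 4th: F#3 → C#3 → G#2.

G#2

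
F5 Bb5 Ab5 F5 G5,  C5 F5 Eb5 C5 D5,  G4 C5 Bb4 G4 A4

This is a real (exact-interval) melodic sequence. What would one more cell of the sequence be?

Taking 5-note groups, the heads are F5, C5, G4: the pattern moves down a 4th.
From D4 the exact shape gives D4 G4 F4 D4 E4.

D4 G4 F4 D4 E4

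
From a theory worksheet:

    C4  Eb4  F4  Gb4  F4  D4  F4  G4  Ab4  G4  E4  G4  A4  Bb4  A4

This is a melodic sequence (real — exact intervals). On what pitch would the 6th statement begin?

Unit = 5 notes; the statements start on C4, D4, E4, moving up a 2nd each time.
Extending the heads up a 2nd: F#4 → G#4 → A#4.

A#4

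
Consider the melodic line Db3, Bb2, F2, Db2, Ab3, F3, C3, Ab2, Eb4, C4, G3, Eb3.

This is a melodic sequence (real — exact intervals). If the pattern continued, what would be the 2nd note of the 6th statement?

A5

With 4-note cells, note 2 of each statement runs Bb2, F3, C4.
Carrying that up a 5th forward: G4 → D5 → A5.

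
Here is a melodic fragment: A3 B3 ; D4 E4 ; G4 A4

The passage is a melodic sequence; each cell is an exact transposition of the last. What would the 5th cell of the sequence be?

F5 G5

With a 2-note motive the entries are A3, D4, G4, each up a 4th from the previous.
Continuing the starts: C5 → F5.
From F5 the exact shape gives F5 G5.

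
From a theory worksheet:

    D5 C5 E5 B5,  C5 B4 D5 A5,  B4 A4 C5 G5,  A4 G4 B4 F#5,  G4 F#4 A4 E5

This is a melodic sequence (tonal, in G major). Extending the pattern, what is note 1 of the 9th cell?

C4

With 4-note cells, note 1 of each statement runs D5, C5, B4, A4, G4.
Each moves down a 2nd. Continuing: F#4 → E4 → D4 → C4.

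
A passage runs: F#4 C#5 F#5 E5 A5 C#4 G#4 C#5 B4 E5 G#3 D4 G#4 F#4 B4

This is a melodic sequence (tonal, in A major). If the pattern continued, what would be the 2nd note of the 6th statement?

B2

The unit is 5 notes. Position-2 pitches of the 3 shown cells: C#5, G#4, D4.
Extending down a 4th: A3 → E3 → B2.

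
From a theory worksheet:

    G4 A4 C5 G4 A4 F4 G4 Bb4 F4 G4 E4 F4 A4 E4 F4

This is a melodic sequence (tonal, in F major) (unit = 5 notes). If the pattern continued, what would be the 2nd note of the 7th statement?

Bb3

The unit is 5 notes. Position-2 pitches of the 3 shown cells: A4, G4, F4.
Carrying that down a 2nd forward: E4 → D4 → C4 → Bb3.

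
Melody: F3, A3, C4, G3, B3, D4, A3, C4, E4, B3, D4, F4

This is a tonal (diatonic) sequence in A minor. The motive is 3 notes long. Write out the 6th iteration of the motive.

D4 F4 A4

Unit = 3 notes; the statements start on F3, G3, A3, B3, moving up a 2nd each time.
Carrying on: C4 → D4.
Statement 6 starts on D4 and keeps the same diatonic contour: D4 F4 A4.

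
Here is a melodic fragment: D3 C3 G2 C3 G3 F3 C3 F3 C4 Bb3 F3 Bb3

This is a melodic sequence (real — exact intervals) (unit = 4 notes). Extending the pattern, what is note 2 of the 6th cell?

Db5

Grouping in 4s, the 2nd note of each cell is C3, F3, Bb3.
Extending up a 4th: Eb4 → Ab4 → Db5.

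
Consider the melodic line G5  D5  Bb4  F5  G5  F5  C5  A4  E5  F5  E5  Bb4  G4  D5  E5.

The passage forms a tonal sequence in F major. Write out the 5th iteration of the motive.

C5 G4 E4 Bb4 C5

The 5-note cells begin on G5, F5, E5 — each down a 2nd from the last.
Continuing the starts: D5 → C5.
So cell 5 is C5 G4 E4 Bb4 C5.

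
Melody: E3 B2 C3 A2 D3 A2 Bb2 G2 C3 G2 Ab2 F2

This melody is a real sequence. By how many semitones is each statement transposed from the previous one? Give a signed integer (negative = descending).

The 4-note cells begin on E3, D3, C3 — each down a 2nd from the last.
E3→D3 is 50 − 52 = -2 semitones.

-2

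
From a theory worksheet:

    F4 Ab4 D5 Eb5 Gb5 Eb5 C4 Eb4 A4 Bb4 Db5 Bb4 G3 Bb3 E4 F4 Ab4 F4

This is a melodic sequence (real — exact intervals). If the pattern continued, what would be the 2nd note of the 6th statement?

Grouping in 6s, the 2nd note of each cell is Ab4, Eb4, Bb3.
Extending down a 4th: F3 → C3 → G2.

G2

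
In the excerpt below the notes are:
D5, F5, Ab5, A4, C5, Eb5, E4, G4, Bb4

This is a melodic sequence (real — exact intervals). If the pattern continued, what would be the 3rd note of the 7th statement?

D3

With 3-note cells, note 3 of each statement runs Ab5, Eb5, Bb4.
Each moves down a 4th. Continuing: F4 → C4 → G3 → D3.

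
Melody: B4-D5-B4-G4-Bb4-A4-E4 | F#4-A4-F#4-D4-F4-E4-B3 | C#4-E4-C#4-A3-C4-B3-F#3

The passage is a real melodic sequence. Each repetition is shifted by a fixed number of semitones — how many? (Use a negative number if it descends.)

Taking 7-note groups, the heads are B4, F#4, C#4: the pattern moves down a 4th.
Counting half-steps from B4 to F#4: -5.

-5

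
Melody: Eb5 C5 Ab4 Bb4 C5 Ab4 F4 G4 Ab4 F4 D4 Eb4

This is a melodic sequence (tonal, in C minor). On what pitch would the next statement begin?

Taking 4-note groups, the heads are Eb5, C5, Ab4: the pattern moves down a 3rd.
The next head, down a 3rd from Ab4, is F4.

F4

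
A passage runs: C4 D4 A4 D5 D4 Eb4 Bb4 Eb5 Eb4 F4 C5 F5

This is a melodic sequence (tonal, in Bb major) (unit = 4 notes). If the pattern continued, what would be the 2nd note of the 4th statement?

G4

With 4-note cells, note 2 of each statement runs D4, Eb4, F4.
From F4, up a 2nd gives G4.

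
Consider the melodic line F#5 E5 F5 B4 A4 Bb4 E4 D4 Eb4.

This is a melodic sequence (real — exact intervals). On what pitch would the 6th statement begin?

The 3-note cells begin on F#5, B4, E4 — each down a 5th from the last.
Continuing: A3 → D3 → G2. Statement 6 starts on G2.

G2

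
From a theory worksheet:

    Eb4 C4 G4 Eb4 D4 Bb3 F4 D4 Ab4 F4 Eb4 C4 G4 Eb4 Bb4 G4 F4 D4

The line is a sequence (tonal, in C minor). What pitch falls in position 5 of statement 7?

Grouping in 6s, the 5th note of each cell is D4, Eb4, F4.
Carrying that up a 2nd forward: G4 → Ab4 → Bb4 → C5.

C5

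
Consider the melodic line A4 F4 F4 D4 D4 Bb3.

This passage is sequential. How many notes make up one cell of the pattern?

Try groups of 2 (3 cells in 6 notes):
A4 F4 | F4 D4 | D4 Bb3
Every group is a transposition down a 3rd of the one before; no shorter unit works.

2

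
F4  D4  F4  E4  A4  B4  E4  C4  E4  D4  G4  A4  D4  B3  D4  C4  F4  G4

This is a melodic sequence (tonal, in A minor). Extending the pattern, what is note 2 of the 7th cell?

Grouping in 6s, the 2nd note of each cell is D4, C4, B3.
Each moves down a 2nd. Continuing: A3 → G3 → F3 → E3.

E3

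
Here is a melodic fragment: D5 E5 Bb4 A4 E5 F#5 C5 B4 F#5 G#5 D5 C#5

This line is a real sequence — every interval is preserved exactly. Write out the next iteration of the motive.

G#5 A#5 E5 D#5

With a 4-note motive the entries are D5, E5, F#5, each up a 2nd from the previous.
Statement 4 starts on G#5 and keeps the same exact contour: G#5 A#5 E5 D#5.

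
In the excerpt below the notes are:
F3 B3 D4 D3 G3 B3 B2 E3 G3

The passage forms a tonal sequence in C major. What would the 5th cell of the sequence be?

E2 A2 C3

Taking 3-note groups, the heads are F3, D3, B2: the pattern moves down a 3rd.
Continuing the starts: G2 → E2.
So cell 5 is E2 A2 C3.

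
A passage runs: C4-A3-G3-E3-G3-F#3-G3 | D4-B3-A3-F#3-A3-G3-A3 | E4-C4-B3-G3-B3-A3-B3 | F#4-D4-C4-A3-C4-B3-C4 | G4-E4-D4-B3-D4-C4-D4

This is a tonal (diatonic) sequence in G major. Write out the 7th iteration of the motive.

B4 G4 F#4 D4 F#4 E4 F#4

Unit = 7 notes; the statements start on C4, D4, E4, F#4, G4, moving up a 2nd each time.
Carrying on: A4 → B4.
So cell 7 is B4 G4 F#4 D4 F#4 E4 F#4.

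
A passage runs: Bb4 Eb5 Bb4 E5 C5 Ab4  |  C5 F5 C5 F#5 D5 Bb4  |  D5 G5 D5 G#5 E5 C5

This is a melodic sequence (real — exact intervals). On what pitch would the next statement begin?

E5

Unit = 6 notes; the statements start on Bb4, C5, D5, moving up a 2nd each time.
The next head, up a 2nd from D5, is E5.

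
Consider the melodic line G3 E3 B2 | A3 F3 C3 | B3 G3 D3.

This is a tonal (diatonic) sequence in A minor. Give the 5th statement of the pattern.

Unit = 3 notes; the statements start on G3, A3, B3, moving up a 2nd each time.
Continuing the starts: C4 → D4.
So cell 5 is D4 B3 F3.

D4 B3 F3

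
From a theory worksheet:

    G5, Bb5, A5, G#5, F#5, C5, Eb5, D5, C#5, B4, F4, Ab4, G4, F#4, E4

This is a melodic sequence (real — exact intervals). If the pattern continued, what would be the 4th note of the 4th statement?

B3

Grouping in 5s, the 4th note of each cell is G#5, C#5, F#4.
Each moves down a 5th; the next is B3.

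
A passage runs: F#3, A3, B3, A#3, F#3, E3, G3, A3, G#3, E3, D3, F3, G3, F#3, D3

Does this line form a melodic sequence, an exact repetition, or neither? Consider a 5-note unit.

Each 5-note cell is the previous one transposed down a 2nd.

sequence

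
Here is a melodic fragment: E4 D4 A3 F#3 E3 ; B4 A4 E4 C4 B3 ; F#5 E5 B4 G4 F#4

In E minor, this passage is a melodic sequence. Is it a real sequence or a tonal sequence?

tonal

Every note is diatonic to E minor.
Cell 1 has -3 semitones from note 3 to 4, but cell 2 has -4 — the interval quality changes while the contour stays the same, which is the hallmark of a tonal sequence.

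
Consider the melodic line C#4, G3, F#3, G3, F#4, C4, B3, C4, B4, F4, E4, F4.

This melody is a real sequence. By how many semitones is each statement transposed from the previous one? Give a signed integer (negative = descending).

Taking 4-note groups, the heads are C#4, F#4, B4: the pattern moves up a 4th.
Counting half-steps from C#4 to F#4: 5.

5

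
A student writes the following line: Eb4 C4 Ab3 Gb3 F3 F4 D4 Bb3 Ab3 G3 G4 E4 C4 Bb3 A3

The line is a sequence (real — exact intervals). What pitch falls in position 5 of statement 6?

With 5-note cells, note 5 of each statement runs F3, G3, A3.
Each moves up a 2nd. Continuing: B3 → C#4 → D#4.

D#4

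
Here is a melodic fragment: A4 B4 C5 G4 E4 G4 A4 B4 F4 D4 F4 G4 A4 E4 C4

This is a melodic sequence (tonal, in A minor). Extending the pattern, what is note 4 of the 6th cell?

B3

The unit is 5 notes. Position-4 pitches of the 3 shown cells: G4, F4, E4.
Extending down a 2nd: D4 → C4 → B3.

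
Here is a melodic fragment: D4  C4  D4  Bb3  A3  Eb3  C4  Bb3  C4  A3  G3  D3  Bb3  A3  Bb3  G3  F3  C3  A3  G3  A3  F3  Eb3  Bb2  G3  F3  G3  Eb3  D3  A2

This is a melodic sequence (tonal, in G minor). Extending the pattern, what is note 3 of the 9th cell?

With 6-note cells, note 3 of each statement runs D4, C4, Bb3, A3, G3.
Each moves down a 2nd. Continuing: F3 → Eb3 → D3 → C3.

C3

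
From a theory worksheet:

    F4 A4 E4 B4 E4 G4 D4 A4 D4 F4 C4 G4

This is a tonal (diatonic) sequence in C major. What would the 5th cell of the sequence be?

Taking 4-note groups, the heads are F4, E4, D4: the pattern moves down a 2nd.
Continuing the starts: C4 → B3.
Statement 5 starts on B3 and keeps the same diatonic contour: B3 D4 A3 E4.

B3 D4 A3 E4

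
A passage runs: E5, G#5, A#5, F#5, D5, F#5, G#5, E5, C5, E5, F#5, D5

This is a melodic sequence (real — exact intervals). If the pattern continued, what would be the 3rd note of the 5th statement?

With 4-note cells, note 3 of each statement runs A#5, G#5, F#5.
Extending down a 2nd: E5 → D5.

D5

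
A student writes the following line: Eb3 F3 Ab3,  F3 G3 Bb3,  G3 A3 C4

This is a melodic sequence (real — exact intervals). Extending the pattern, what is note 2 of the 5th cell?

C#4

Grouping in 3s, the 2nd note of each cell is F3, G3, A3.
Extending up a 2nd: B3 → C#4.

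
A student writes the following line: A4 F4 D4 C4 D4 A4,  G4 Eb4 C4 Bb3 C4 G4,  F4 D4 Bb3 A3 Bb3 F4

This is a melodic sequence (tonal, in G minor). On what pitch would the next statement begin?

The 6-note cells begin on A4, G4, F4 — each down a 2nd from the last.
One more step down a 2nd gives Eb4.

Eb4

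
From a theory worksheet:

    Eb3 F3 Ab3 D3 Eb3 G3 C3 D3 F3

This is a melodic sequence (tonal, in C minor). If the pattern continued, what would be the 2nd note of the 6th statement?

Grouping in 3s, the 2nd note of each cell is F3, Eb3, D3.
Extending down a 2nd: C3 → Bb2 → Ab2.

Ab2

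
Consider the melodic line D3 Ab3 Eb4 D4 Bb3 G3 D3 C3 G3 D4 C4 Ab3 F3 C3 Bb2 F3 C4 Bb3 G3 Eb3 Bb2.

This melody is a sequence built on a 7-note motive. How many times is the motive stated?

3

21 notes in groups of 7 gives 21/7 = 3 statements.
Starts: D3, C3, Bb2 — each down a 2nd.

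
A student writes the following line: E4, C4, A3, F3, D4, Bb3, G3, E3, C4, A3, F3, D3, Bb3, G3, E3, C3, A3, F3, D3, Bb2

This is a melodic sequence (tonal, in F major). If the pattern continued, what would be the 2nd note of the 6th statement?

E3

The unit is 4 notes. Position-2 pitches of the 5 shown cells: C4, Bb3, A3, G3, F3.
From F3, down a 2nd gives E3.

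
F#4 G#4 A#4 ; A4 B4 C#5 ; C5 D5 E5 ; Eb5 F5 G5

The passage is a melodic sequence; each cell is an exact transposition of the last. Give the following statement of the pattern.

Taking 3-note groups, the heads are F#4, A4, C5, Eb5: the pattern moves up a 3rd.
From Gb5 the exact shape gives Gb5 Ab5 Bb5.

Gb5 Ab5 Bb5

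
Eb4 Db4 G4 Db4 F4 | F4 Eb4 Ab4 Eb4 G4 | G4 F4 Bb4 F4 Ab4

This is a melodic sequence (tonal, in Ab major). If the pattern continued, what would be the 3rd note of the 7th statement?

With 5-note cells, note 3 of each statement runs G4, Ab4, Bb4.
Each moves up a 2nd. Continuing: C5 → Db5 → Eb5 → F5.

F5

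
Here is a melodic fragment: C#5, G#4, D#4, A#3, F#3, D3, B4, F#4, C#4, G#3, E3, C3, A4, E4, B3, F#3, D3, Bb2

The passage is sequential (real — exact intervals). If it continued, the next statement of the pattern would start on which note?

Taking 6-note groups, the heads are C#5, B4, A4: the pattern moves down a 2nd.
The next head, down a 2nd from A4, is G4.

G4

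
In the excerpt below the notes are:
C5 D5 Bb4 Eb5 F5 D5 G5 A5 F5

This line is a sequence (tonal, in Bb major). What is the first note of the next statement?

The 3-note cells begin on C5, Eb5, G5 — each up a 3rd from the last.
One more step up a 3rd gives Bb5.

Bb5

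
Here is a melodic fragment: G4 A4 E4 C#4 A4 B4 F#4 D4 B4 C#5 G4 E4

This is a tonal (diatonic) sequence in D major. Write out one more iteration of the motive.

C#5 D5 A4 F#4

With a 4-note motive the entries are G4, A4, B4, each up a 2nd from the previous.
From C#5 the diatonic shape gives C#5 D5 A4 F#4.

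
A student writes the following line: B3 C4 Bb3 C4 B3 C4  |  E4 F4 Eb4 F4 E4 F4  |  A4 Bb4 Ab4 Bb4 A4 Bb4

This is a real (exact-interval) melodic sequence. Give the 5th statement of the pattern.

G5 Ab5 Gb5 Ab5 G5 Ab5

With a 6-note motive the entries are B3, E4, A4, each up a 4th from the previous.
Continuing the starts: D5 → G5.
So cell 5 is G5 Ab5 Gb5 Ab5 G5 Ab5.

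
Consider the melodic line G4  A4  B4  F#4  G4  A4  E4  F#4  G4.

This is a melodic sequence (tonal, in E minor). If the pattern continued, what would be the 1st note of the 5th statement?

C4

With 3-note cells, note 1 of each statement runs G4, F#4, E4.
Carrying that down a 2nd forward: D4 → C4.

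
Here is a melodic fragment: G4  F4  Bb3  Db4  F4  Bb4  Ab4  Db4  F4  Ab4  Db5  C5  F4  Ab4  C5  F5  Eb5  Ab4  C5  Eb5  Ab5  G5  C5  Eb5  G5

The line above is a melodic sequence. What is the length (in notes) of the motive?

5

There are 25 notes; a 5-note unit gives 5 cells:
G4 F4 Bb3 Db4 F4 | Bb4 Ab4 Db4 F4 Ab4 | Db5 C5 F4 Ab4 C5 | F5 Eb5 Ab4 C5 Eb5 | Ab5 G5 C5 Eb5 G5
Every group is a transposition up a 3rd of the one before; no shorter unit works.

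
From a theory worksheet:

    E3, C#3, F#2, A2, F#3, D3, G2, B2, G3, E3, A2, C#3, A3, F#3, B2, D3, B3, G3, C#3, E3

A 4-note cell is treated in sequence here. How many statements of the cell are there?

5

20 notes in groups of 4 gives 20/4 = 5 statements.
Starts: E3, F#3, G3, A3, B3 — each up a 2nd.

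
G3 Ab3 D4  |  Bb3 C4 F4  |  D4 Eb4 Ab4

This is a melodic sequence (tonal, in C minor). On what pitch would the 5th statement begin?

Ab4

With a 3-note motive the entries are G3, Bb3, D4, each up a 3rd from the previous.
Continuing: F4 → Ab4. Statement 5 starts on Ab4.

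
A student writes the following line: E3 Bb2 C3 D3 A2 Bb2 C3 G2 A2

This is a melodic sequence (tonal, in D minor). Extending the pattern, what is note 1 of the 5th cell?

The unit is 3 notes. Position-1 pitches of the 3 shown cells: E3, D3, C3.
Extending down a 2nd: Bb2 → A2.

A2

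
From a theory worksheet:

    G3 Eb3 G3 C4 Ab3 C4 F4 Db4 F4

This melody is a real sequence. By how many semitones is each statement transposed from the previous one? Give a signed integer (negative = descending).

5

Unit = 3 notes; the statements start on G3, C4, F4, moving up a 4th each time.
G3 to C4 spans +5 semitones.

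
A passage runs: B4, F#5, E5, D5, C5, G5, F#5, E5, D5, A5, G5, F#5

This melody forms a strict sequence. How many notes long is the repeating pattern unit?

4

12 notes total. Splitting into 3 groups of 4:
B4 F#5 E5 D5 | C5 G5 F#5 E5 | D5 A5 G5 F#5
Every group is a transposition up a 2nd of the one before; no shorter unit works.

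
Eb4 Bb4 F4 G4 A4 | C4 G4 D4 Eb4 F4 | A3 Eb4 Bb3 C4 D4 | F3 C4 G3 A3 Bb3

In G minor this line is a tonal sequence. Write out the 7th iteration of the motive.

G2 D3 A2 Bb2 C3

With a 5-note motive the entries are Eb4, C4, A3, F3, each down a 3rd from the previous.
Extending down a 3rd: D3 → Bb2 → G2.
So cell 7 is G2 D3 A2 Bb2 C3.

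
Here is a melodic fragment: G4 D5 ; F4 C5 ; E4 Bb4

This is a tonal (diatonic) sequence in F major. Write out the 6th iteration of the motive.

Bb3 F4

With a 2-note motive the entries are G4, F4, E4, each down a 2nd from the previous.
Carrying on: D4 → C4 → Bb3.
From Bb3 the diatonic shape gives Bb3 F4.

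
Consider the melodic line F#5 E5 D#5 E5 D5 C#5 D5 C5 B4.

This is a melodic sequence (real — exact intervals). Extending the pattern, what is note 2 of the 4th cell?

Bb4

With 3-note cells, note 2 of each statement runs E5, D5, C5.
Each moves down a 2nd; the next is Bb4.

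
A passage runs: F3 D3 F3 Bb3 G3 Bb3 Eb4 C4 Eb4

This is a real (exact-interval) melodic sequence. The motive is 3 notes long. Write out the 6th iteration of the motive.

The 3-note cells begin on F3, Bb3, Eb4 — each up a 4th from the last.
Extending up a 4th: Ab4 → Db5 → Gb5.
So cell 6 is Gb5 Eb5 Gb5.

Gb5 Eb5 Gb5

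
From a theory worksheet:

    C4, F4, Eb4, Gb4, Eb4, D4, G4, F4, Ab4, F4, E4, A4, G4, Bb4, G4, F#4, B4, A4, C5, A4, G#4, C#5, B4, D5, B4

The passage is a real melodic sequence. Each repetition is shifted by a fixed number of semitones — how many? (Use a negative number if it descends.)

Unit = 5 notes; the statements start on C4, D4, E4, F#4, G#4, moving up a 2nd each time.
C4→D4 is 62 − 60 = 2 semitones.

2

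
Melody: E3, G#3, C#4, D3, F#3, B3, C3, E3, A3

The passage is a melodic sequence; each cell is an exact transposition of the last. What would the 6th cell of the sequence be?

The 3-note cells begin on E3, D3, C3 — each down a 2nd from the last.
Continuing the starts: Bb2 → Ab2 → Gb2.
From Gb2 the exact shape gives Gb2 Bb2 Eb3.

Gb2 Bb2 Eb3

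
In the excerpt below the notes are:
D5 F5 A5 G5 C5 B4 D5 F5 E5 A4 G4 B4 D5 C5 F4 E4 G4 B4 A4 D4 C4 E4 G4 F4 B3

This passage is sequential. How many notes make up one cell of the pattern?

5

There are 25 notes; a 5-note unit gives 5 cells:
D5 F5 A5 G5 C5 | B4 D5 F5 E5 A4 | G4 B4 D5 C5 F4 | E4 G4 B4 A4 D4 | C4 E4 G4 F4 B3
That's a consistent down a 3rd shift per cell, and no other grouping gives one.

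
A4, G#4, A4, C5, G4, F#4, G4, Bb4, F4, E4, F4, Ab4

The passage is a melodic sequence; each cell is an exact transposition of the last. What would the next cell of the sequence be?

Eb4 D4 Eb4 Gb4

Unit = 4 notes; the statements start on A4, G4, F4, moving down a 2nd each time.
So cell 4 is Eb4 D4 Eb4 Gb4.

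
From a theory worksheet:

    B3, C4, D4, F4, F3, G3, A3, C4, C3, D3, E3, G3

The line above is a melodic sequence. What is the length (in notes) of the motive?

4

Try groups of 4 (3 cells in 12 notes):
B3 C4 D4 F4 | F3 G3 A3 C4 | C3 D3 E3 G3
Every group is a transposition down a 4th of the one before; no shorter unit works.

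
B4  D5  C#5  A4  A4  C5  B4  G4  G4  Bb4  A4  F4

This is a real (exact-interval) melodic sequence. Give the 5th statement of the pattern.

The 4-note cells begin on B4, A4, G4 — each down a 2nd from the last.
Continuing the starts: F4 → Eb4.
Statement 5 starts on Eb4 and keeps the same exact contour: Eb4 Gb4 F4 Db4.

Eb4 Gb4 F4 Db4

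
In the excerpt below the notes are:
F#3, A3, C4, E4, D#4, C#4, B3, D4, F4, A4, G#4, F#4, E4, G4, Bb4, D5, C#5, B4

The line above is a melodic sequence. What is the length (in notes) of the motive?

6

There are 18 notes; a 6-note unit gives 3 cells:
F#3 A3 C4 E4 D#4 C#4 | B3 D4 F4 A4 G#4 F#4 | E4 G4 Bb4 D5 C#5 B4
That's a consistent up a 4th shift per cell, and no other grouping gives one.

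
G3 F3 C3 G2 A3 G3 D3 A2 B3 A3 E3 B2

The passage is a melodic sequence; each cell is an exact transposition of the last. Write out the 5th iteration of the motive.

Taking 4-note groups, the heads are G3, A3, B3: the pattern moves up a 2nd.
Continuing the starts: C#4 → D#4.
Statement 5 starts on D#4 and keeps the same exact contour: D#4 C#4 G#3 D#3.

D#4 C#4 G#3 D#3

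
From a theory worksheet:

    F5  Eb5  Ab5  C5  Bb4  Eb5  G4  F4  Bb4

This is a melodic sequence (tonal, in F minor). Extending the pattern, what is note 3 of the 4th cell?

F4

Grouping in 3s, the 3rd note of each cell is Ab5, Eb5, Bb4.
From Bb4, down a 4th gives F4.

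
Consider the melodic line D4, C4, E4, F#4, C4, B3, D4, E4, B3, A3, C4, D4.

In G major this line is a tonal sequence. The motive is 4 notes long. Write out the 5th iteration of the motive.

The 4-note cells begin on D4, C4, B3 — each down a 2nd from the last.
Carrying on: A3 → G3.
So cell 5 is G3 F#3 A3 B3.

G3 F#3 A3 B3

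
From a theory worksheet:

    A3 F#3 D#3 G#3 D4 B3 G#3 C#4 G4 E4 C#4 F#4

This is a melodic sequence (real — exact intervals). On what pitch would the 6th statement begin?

Taking 4-note groups, the heads are A3, D4, G4: the pattern moves up a 4th.
Extending the heads up a 4th: C5 → F5 → Bb5.

Bb5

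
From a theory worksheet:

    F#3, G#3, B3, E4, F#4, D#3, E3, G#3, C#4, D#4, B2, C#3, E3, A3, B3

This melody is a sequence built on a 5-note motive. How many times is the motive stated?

3

15 notes in groups of 5 gives 15/5 = 3 statements.
Starts: F#3, D#3, B2 — each down a 3rd.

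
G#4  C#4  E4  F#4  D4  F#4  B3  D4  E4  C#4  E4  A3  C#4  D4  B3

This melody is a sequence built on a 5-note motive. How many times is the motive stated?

15 notes in groups of 5 gives 15/5 = 3 statements.
Starts: G#4, F#4, E4 — each down a 2nd.

3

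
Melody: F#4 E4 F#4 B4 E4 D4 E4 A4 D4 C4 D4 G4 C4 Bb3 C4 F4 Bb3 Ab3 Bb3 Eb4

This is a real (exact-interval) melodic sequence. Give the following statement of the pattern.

Unit = 4 notes; the statements start on F#4, E4, D4, C4, Bb3, moving down a 2nd each time.
From Ab3 the exact shape gives Ab3 Gb3 Ab3 Db4.

Ab3 Gb3 Ab3 Db4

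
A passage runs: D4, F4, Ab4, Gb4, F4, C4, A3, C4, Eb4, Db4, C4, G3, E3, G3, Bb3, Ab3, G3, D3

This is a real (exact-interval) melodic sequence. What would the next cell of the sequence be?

B2 D3 F3 Eb3 D3 A2

With a 6-note motive the entries are D4, A3, E3, each down a 4th from the previous.
Statement 4 starts on B2 and keeps the same exact contour: B2 D3 F3 Eb3 D3 A2.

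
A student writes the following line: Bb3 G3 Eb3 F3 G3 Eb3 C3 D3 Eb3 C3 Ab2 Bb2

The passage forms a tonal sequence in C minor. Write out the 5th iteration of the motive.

Unit = 4 notes; the statements start on Bb3, G3, Eb3, moving down a 3rd each time.
Continuing the starts: C3 → Ab2.
So cell 5 is Ab2 F2 D2 Eb2.

Ab2 F2 D2 Eb2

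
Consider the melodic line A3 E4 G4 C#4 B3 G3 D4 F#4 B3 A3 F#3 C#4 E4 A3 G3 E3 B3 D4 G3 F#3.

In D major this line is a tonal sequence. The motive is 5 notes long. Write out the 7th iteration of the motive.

B2 F#3 A3 D3 C#3

The 5-note cells begin on A3, G3, F#3, E3 — each down a 2nd from the last.
Continuing the starts: D3 → C#3 → B2.
From B2 the diatonic shape gives B2 F#3 A3 D3 C#3.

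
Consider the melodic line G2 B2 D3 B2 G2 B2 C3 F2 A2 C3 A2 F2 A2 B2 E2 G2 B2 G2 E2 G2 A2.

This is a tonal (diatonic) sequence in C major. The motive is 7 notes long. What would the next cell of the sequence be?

Unit = 7 notes; the statements start on G2, F2, E2, moving down a 2nd each time.
From D2 the diatonic shape gives D2 F2 A2 F2 D2 F2 G2.

D2 F2 A2 F2 D2 F2 G2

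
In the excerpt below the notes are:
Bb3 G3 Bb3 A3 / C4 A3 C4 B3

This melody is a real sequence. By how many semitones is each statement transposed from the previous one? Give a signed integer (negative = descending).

Taking 4-note groups, the heads are Bb3, C4: the pattern moves up a 2nd.
Bb3 to C4 spans +2 semitones.

2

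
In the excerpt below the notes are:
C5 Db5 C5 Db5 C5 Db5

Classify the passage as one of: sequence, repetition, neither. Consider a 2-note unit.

repetition

Each 2-note cell is identical (C5 Db5), restated at the same pitch.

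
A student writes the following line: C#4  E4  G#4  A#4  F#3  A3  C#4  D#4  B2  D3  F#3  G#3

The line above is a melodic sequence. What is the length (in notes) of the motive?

Try groups of 4 (3 cells in 12 notes):
C#4 E4 G#4 A#4 | F#3 A3 C#4 D#4 | B2 D3 F#3 G#3
Every group is a transposition down a 5th of the one before; no shorter unit works.

4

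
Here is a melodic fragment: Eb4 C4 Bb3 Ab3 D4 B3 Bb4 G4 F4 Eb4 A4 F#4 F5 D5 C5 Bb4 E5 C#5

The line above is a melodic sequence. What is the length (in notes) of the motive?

18 notes total. Splitting into 3 groups of 6:
Eb4 C4 Bb3 Ab3 D4 B3 | Bb4 G4 F4 Eb4 A4 F#4 | F5 D5 C5 Bb4 E5 C#5
That's a consistent up a 5th shift per cell, and no other grouping gives one.

6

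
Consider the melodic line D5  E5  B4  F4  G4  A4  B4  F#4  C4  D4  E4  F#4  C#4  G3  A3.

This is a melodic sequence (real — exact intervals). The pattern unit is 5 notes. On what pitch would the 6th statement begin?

Unit = 5 notes; the statements start on D5, A4, E4, moving down a 4th each time.
Continuing: B3 → F#3 → C#3. Statement 6 starts on C#3.

C#3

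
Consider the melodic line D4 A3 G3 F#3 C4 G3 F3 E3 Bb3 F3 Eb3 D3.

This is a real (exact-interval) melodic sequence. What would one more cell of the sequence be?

With a 4-note motive the entries are D4, C4, Bb3, each down a 2nd from the previous.
Statement 4 starts on Ab3 and keeps the same exact contour: Ab3 Eb3 Db3 C3.

Ab3 Eb3 Db3 C3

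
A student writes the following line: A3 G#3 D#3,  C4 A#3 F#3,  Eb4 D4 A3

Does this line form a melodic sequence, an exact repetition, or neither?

Note 2 of cell 2 is A#3; if this were a sequence it would be B3. No unit length gives a consistent transposition pattern.

neither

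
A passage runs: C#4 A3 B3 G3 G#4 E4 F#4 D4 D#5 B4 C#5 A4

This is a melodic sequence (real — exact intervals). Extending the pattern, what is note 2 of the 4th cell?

F#5

The unit is 4 notes. Position-2 pitches of the 3 shown cells: A3, E4, B4.
One more up a 5th gives F#5.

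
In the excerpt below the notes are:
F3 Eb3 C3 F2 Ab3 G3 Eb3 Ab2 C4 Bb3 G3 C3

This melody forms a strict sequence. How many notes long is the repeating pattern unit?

12 notes total. Splitting into 3 groups of 4:
F3 Eb3 C3 F2 | Ab3 G3 Eb3 Ab2 | C4 Bb3 G3 C3
Each cell is the previous one up a 3rd — so the unit is 4 notes.

4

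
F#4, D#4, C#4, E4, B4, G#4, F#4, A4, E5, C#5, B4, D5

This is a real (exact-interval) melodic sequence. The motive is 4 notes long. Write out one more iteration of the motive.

Taking 4-note groups, the heads are F#4, B4, E5: the pattern moves up a 4th.
So cell 4 is A5 F#5 E5 G5.

A5 F#5 E5 G5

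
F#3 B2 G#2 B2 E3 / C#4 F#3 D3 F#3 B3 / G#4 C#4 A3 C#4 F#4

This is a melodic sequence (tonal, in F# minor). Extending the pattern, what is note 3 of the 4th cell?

Grouping in 5s, the 3rd note of each cell is G#2, D3, A3.
From A3, up a 5th gives E4.

E4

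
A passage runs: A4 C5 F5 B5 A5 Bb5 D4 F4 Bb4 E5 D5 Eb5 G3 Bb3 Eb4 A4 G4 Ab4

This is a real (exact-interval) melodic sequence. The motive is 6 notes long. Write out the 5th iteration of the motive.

F2 Ab2 Db3 G3 F3 Gb3

With a 6-note motive the entries are A4, D4, G3, each down a 5th from the previous.
Extending down a 5th: C3 → F2.
So cell 5 is F2 Ab2 Db3 G3 F3 Gb3.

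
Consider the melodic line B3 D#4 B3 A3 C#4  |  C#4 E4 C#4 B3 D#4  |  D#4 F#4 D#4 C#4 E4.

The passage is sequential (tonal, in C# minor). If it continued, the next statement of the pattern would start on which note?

Taking 5-note groups, the heads are B3, C#4, D#4: the pattern moves up a 2nd.
The next head, up a 2nd from D#4, is E4.

E4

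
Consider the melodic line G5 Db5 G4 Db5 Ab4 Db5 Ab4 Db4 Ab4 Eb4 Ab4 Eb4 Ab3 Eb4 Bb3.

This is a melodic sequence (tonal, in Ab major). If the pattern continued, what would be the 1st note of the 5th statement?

Bb3

With 5-note cells, note 1 of each statement runs G5, Db5, Ab4.
Carrying that down a 4th forward: Eb4 → Bb3.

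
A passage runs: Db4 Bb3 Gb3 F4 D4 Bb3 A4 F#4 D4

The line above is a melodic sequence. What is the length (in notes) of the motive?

9 notes total. Splitting into 3 groups of 3:
Db4 Bb3 Gb3 | F4 D4 Bb3 | A4 F#4 D4
That's a consistent up a 3rd shift per cell, and no other grouping gives one.

3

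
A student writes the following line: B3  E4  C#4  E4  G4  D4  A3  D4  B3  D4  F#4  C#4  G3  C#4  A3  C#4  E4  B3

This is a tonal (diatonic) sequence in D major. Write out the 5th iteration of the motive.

Unit = 6 notes; the statements start on B3, A3, G3, moving down a 2nd each time.
Extending down a 2nd: F#3 → E3.
So cell 5 is E3 A3 F#3 A3 C#4 G3.

E3 A3 F#3 A3 C#4 G3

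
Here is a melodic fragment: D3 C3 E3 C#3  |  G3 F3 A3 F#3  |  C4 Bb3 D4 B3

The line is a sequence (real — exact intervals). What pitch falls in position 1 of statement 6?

Eb5

The unit is 4 notes. Position-1 pitches of the 3 shown cells: D3, G3, C4.
Carrying that up a 4th forward: F4 → Bb4 → Eb5.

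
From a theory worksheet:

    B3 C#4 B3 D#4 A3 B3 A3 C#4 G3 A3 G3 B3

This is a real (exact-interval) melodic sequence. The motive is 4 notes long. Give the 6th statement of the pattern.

Unit = 4 notes; the statements start on B3, A3, G3, moving down a 2nd each time.
Carrying on: F3 → Eb3 → Db3.
From Db3 the exact shape gives Db3 Eb3 Db3 F3.

Db3 Eb3 Db3 F3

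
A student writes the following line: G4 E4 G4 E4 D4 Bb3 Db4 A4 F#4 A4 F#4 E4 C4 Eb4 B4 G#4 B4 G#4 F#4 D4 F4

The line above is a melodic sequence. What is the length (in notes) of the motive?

Try groups of 7 (3 cells in 21 notes):
G4 E4 G4 E4 D4 Bb3 Db4 | A4 F#4 A4 F#4 E4 C4 Eb4 | B4 G#4 B4 G#4 F#4 D4 F4
That's a consistent up a 2nd shift per cell, and no other grouping gives one.

7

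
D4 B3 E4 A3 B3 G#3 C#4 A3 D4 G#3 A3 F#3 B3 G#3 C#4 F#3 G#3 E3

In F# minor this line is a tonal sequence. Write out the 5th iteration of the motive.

G#3 E3 A3 D3 E3 C#3

Taking 6-note groups, the heads are D4, C#4, B3: the pattern moves down a 2nd.
Carrying on: A3 → G#3.
So cell 5 is G#3 E3 A3 D3 E3 C#3.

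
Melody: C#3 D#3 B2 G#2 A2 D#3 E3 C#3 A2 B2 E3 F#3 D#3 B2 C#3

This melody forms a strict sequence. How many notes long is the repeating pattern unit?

Try groups of 5 (3 cells in 15 notes):
C#3 D#3 B2 G#2 A2 | D#3 E3 C#3 A2 B2 | E3 F#3 D#3 B2 C#3
Every group is a transposition up a 2nd of the one before; no shorter unit works.

5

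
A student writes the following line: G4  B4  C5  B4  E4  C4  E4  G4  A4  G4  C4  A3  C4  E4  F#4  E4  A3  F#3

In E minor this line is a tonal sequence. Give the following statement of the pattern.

A3 C4 D4 C4 F#3 D3

Unit = 6 notes; the statements start on G4, E4, C4, moving down a 3rd each time.
Statement 4 starts on A3 and keeps the same diatonic contour: A3 C4 D4 C4 F#3 D3.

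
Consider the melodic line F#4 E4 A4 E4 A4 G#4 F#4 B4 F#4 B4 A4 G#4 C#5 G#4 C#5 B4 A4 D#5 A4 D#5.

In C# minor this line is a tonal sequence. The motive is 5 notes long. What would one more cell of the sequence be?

C#5 B4 E5 B4 E5

Taking 5-note groups, the heads are F#4, G#4, A4, B4: the pattern moves up a 2nd.
From C#5 the diatonic shape gives C#5 B4 E5 B4 E5.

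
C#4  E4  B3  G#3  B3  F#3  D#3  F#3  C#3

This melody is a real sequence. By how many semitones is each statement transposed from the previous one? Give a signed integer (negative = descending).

Taking 3-note groups, the heads are C#4, G#3, D#3: the pattern moves down a 4th.
Counting half-steps from C#4 to G#3: -5.

-5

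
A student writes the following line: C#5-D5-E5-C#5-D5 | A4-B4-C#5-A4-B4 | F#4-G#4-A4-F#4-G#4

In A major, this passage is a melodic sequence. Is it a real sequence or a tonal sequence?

Every note is diatonic to A major.
Cell 1 has +1 semitones from note 1 to 2, but cell 2 has +2 — the interval quality changes while the contour stays the same, which is the hallmark of a tonal sequence.

tonal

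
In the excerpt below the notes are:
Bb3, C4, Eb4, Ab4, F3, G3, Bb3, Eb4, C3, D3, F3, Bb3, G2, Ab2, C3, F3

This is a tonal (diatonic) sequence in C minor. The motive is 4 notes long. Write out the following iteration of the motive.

D2 Eb2 G2 C3

Taking 4-note groups, the heads are Bb3, F3, C3, G2: the pattern moves down a 4th.
Statement 5 starts on D2 and keeps the same diatonic contour: D2 Eb2 G2 C3.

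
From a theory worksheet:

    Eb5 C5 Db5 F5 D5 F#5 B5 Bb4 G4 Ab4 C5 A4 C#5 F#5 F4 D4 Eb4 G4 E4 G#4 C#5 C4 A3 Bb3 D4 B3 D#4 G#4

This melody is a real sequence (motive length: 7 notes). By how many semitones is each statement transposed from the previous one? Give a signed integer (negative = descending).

-5

Unit = 7 notes; the statements start on Eb5, Bb4, F4, C4, moving down a 4th each time.
Eb5→Bb4 is 70 − 75 = -5 semitones.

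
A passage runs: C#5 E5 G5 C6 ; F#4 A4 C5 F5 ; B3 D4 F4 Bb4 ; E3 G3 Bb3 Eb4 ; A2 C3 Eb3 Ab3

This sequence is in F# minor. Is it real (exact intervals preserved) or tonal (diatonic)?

real

Each cell has the same semitone pattern (3, 3, 5) — intervals are preserved exactly.
And G5 lies outside F# minor, so the sequence is real rather than tonal.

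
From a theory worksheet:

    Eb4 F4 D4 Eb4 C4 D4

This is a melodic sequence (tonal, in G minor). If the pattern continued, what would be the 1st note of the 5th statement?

Grouping in 2s, the 1st note of each cell is Eb4, D4, C4.
Carrying that down a 2nd forward: Bb3 → A3.

A3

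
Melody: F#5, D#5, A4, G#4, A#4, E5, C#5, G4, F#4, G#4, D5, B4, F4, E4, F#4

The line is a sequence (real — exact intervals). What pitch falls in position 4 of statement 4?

Grouping in 5s, the 4th note of each cell is G#4, F#4, E4.
One more down a 2nd gives D4.

D4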